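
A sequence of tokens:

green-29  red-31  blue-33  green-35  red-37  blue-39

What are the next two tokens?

Colour: repeats green → red → blue; green, red, blue, green, red, blue → green → red.
Second component — +2 each step: 29, 31, 33, 35, 37, 39 → 41 → 43.
So the next two tokens are green-41 and red-43.

green-41, red-43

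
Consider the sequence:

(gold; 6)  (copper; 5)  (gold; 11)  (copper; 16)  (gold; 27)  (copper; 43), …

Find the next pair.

(gold; 70)

Metal: alternates gold ↔ copper, so gold, copper, gold, copper, gold, copper → gold.
Second coordinate: each term is the sum of the two before it, so 6, 5, 11, 16, 27, 43 → 70.
So the next pair is (gold; 70).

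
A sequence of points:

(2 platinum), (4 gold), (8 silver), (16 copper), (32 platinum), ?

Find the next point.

(64 gold)

First component: ×2 each step, so 2, 4, 8, 16, 32 → 64.
Metal: platinum, gold, silver, copper, platinum → gold (repeats platinum → gold → silver → copper).
Putting it together: (64 gold).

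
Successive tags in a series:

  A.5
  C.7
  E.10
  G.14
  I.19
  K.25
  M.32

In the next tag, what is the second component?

Second component: differences are 2, 3, 4, … (increasing by 1 each time); 5, 7, 10, 14, 19, 25, 32 → 40.

40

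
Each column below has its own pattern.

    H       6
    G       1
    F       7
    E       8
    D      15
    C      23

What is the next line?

B  38

Letter: H, G, F, E, D, C → B (letters move back 1 place in the alphabet).
Second component: each term is the sum of the two before it; 6, 1, 7, 8, 15, 23 → 38.
Combining the parts gives B  38.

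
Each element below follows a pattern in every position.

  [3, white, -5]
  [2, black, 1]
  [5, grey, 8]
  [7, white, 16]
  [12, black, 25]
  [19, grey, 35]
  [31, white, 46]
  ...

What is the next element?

[50, black, 58]

First entry — each term is the sum of the two before it: 3, 2, 5, 7, 12, 19, 31 → 50.
Shade: repeats white → black → grey, so white, black, grey, white, black, grey, white → black.
For the third entry, differences are 6, 7, 8, … (increasing by 1 each time): -5, 1, 8, 16, 25, 35, 46 → 58.
So the next element is [50, black, 58].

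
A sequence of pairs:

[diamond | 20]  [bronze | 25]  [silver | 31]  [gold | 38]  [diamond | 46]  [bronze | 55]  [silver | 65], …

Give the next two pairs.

Rank: repeats diamond → bronze → silver → gold; diamond, bronze, silver, gold, diamond, bronze, silver → gold → diamond.
Second entry: differences are 5, 6, 7, … (increasing by 1 each time), so 20, 25, 31, 38, 46, 55, 65 → 76 → 88.
So the next two pairs are [gold | 76] and [diamond | 88].

[gold | 76], [diamond | 88]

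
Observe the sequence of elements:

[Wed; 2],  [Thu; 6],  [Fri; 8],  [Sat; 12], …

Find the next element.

Day goes Wed, Thu, Fri, Sat → Sun (runs through the weekdays Mon→Sun).
Second slot goes 2, 6, 8, 12 → 14 (alternating steps +4, +2, +4, +2, …).
Putting it together: [Sun; 14].

[Sun; 14]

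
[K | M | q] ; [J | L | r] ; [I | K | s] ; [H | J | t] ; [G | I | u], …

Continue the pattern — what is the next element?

First letter: letters move back 1 place in the alphabet, so K, J, I, H, G → F.
Second letter: letters move back 1 place in the alphabet, so M, L, K, J, I → H.
Third letter: letters move forward 1 place in the alphabet; q, r, s, t, u → v.
Putting it together: [F | H | v].

[F | H | v]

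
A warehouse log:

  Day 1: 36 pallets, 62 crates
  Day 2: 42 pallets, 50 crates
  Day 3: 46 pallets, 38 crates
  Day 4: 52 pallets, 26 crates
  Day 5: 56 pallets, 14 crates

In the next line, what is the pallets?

Pallets — alternating steps +6, +4, +6, +4, …: 36, 42, 46, 52, 56 → 62.
Crates: 62, 50, 38, 26, 14 → 2 (−12 each step).

62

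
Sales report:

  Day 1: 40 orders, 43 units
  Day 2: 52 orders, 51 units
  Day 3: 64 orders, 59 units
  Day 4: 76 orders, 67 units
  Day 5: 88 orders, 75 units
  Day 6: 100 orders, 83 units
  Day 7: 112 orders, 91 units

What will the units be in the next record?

99

Units: 43, 51, 59, 67, 75, 83, 91 → 99 (+8 each step).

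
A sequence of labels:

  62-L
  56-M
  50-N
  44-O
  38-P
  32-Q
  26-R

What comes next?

20-S

First component — −6 each step: 62, 56, 50, 44, 38, 32, 26 → 20.
Letter goes L, M, N, O, P, Q, R → S (letters move forward 1 place in the alphabet).
So the next label is 20-S.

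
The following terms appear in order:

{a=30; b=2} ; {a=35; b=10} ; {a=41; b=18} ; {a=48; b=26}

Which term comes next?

For the a, differences are 5, 6, 7, … (increasing by 1 each time): 30, 35, 41, 48 → 56.
B goes 2, 10, 18, 26 → 34 (+8 each step).
Putting it together: {a=56; b=34}.

{a=56; b=34}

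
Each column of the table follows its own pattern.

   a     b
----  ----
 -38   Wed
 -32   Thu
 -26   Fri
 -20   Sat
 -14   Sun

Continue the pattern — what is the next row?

-8  Mon

Column a: +6 each step; -38, -32, -26, -20, -14 → -8.
Column b: Wed, Thu, Fri, Sat, Sun → Mon (runs through the weekdays Mon→Sun).
So the next row is -8  Mon.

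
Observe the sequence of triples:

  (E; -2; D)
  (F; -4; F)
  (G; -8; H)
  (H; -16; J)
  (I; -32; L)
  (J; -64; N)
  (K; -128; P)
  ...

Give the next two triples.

(L; -256; R), (M; -512; T)

First letter goes E, F, G, H, I, J, K → L → M (letters move forward 1 place in the alphabet).
Second entry goes -2, -4, -8, -16, -32, -64, -128 → -256 → -512 (×2 each step).
Second letter goes D, F, H, J, L, N, P → R → T (letters move forward 2 places in the alphabet).
So the next two triples are (L; -256; R) and (M; -512; T).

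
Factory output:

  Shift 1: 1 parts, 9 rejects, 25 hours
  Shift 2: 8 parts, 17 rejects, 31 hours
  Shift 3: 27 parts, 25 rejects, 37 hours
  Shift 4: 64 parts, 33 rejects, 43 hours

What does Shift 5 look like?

125 parts, 41 rejects, 49 hours

For the parts, perfect cubes: 1³, 2³, 3³, …: 1, 8, 27, 64 → 125.
Rejects: +8 each step, so 9, 17, 25, 33 → 41.
Hours: 25, 31, 37, 43 → 49 (+6 each step).
So the next record is 125 parts, 41 rejects, 49 hours.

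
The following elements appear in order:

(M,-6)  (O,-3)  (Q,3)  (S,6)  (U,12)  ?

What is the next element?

(W,15)

Letter — letters move forward 2 places in the alphabet: M, O, Q, S, U → W.
Second component goes -6, -3, 3, 6, 12 → 15 (alternating steps +3, +6, +3, +6, …).
Putting it together: (W,15).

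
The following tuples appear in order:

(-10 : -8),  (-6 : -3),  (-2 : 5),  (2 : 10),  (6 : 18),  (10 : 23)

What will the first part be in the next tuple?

First part: -10, -6, -2, 2, 6, 10 → 14 (+4 each step).

14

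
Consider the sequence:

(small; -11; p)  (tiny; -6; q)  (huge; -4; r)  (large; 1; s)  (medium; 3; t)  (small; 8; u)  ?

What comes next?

(tiny; 10; v)

Size: small, tiny, huge, large, medium, small → tiny (repeats small → tiny → huge → large → medium).
Second value: alternating steps +5, +2, +5, +2, …; -11, -6, -4, 1, 3, 8 → 10.
Letter goes p, q, r, s, t, u → v (letters move forward 1 place in the alphabet).
Combining the parts gives (tiny; 10; v).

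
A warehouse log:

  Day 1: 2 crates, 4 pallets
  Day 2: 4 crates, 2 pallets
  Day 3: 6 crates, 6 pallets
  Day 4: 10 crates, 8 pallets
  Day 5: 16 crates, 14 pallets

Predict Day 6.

26 crates, 22 pallets

Crates goes 2, 4, 6, 10, 16 → 26 (each term is the sum of the two before it).
Pallets: each term is the sum of the two before it, so 4, 2, 6, 8, 14 → 22.
Putting it together: 26 crates, 22 pallets.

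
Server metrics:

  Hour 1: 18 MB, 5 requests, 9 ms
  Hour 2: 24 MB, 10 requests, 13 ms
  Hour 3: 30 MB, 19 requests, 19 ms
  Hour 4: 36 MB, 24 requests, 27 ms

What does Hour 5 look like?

42 MB, 33 requests, 37 ms

MB goes 18, 24, 30, 36 → 42 (+6 each step).
Requests goes 5, 10, 19, 24 → 33 (alternating steps +5, +9, +5, +9, …).
Ms: 9, 13, 19, 27 → 37 (differences are 4, 6, 8, … (increasing by 2 each time)).
Combining the parts gives 42 MB, 33 requests, 37 ms.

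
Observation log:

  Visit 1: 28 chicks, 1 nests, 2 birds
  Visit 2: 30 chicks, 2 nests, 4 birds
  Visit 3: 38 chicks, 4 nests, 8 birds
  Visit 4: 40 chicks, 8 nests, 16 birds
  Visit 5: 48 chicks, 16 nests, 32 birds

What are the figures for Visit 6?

Chicks goes 28, 30, 38, 40, 48 → 50 (alternating steps +2, +8, +2, +8, …).
Nests: 1, 2, 4, 8, 16 → 32 (×2 each step).
Birds: 2, 4, 8, 16, 32 → 64 (always 2 × the nests).
Combining the parts gives 50 chicks, 32 nests, 64 birds.

50 chicks, 32 nests, 64 birds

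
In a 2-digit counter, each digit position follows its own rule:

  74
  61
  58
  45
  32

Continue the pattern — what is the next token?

First digit: −1 each step, mod 10; 7, 6, 5, 4, 3 → 2.
Second digit: 4, 1, 8, 5, 2 → 9 (−3 each step, mod 10).
Combining the parts gives 29.

29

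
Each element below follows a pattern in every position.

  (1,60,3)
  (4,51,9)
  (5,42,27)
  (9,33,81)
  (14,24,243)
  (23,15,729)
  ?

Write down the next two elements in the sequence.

(37,6,2187), (60,-3,6561)

First slot goes 1, 4, 5, 9, 14, 23 → 37 → 60 (each term is the sum of the two before it).
For the second slot, −9 each step: 60, 51, 42, 33, 24, 15 → 6 → -3.
Third slot: ×3 each step; 3, 9, 27, 81, 243, 729 → 2187 → 6561.
So the next two elements are (37,6,2187) and (60,-3,6561).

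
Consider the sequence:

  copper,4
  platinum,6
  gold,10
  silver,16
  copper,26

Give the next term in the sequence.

Metal goes copper, platinum, gold, silver, copper → platinum (repeats copper → platinum → gold → silver).
For the second value, each term is the sum of the two before it: 4, 6, 10, 16, 26 → 42.
So the next term is platinum,42.

platinum,42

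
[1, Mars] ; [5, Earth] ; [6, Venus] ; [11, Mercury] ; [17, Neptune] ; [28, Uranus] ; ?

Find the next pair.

[45, Saturn]

First slot: 1, 5, 6, 11, 17, 28 → 45 (each term is the sum of the two before it).
Planet: runs backward through the planets Mercury→Neptune; Mars, Earth, Venus, Mercury, Neptune, Uranus → Saturn.
Combining the parts gives [45, Saturn].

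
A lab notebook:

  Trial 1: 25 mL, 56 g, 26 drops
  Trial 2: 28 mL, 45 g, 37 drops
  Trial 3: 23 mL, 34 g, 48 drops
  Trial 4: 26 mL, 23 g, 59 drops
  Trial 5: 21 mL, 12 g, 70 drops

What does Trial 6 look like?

ML: alternating steps +3, −5, +3, −5, …; 25, 28, 23, 26, 21 → 24.
G: 56, 45, 34, 23, 12 → 1 (−11 each step).
For the drops, together with the g always sums to 82: 26, 37, 48, 59, 70 → 81.
Putting it together: 24 mL, 1 g, 81 drops.

24 mL, 1 g, 81 drops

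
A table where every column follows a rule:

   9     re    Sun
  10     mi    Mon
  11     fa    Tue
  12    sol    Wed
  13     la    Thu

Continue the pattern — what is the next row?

14  ti  Fri

First component goes 9, 10, 11, 12, 13 → 14 (+1 each step).
Note — runs through the solfège scale do→ti: re, mi, fa, sol, la → ti.
Day goes Sun, Mon, Tue, Wed, Thu → Fri (runs through the weekdays Mon→Sun).
Putting it together: 14  ti  Fri.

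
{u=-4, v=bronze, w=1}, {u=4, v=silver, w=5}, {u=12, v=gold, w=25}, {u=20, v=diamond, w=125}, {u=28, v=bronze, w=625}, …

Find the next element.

{u=36, v=silver, w=3125}

U goes -4, 4, 12, 20, 28 → 36 (+8 each step).
V: bronze, silver, gold, diamond, bronze → silver (repeats bronze → silver → gold → diamond).
W — ×5 each step: 1, 5, 25, 125, 625 → 3125.
Combining the parts gives {u=36, v=silver, w=3125}.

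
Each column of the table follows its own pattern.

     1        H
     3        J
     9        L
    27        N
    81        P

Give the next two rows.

For the first component, ×3 each step: 1, 3, 9, 27, 81 → 243 → 729.
Letter: letters move forward 2 places in the alphabet, so H, J, L, N, P → R → T.
So the next two rows are 243  R and 729  T.

243  R; 729  T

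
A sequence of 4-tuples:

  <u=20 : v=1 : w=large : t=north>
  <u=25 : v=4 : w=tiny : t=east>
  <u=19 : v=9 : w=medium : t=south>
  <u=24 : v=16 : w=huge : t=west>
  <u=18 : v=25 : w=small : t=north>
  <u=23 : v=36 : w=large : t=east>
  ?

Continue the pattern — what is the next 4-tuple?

<u=17 : v=49 : w=tiny : t=south>

U — alternating steps +5, −6, +5, −6, …: 20, 25, 19, 24, 18, 23 → 17.
For the v, perfect squares: 1², 2², 3², …: 1, 4, 9, 16, 25, 36 → 49.
For the w, repeats large → tiny → medium → huge → small: large, tiny, medium, huge, small, large → tiny.
T: repeats north → east → south → west; north, east, south, west, north, east → south.
Combining the parts gives <u=17 : v=49 : w=tiny : t=south>.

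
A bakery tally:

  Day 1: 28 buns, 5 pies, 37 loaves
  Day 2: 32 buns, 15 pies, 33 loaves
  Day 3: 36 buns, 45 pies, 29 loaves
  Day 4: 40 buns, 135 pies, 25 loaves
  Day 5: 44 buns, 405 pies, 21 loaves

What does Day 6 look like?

48 buns, 1215 pies, 17 loaves

For the buns, +4 each step: 28, 32, 36, 40, 44 → 48.
Pies — ×3 each step: 5, 15, 45, 135, 405 → 1215.
Loaves — together with the buns always sums to 65: 37, 33, 29, 25, 21 → 17.
So the next line is 48 buns, 1215 pies, 17 loaves.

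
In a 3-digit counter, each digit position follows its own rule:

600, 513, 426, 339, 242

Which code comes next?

First digit goes 6, 5, 4, 3, 2 → 1 (−1 each step, mod 10).
Second digit: +1 each step, mod 10, so 0, 1, 2, 3, 4 → 5.
Third digit: 0, 3, 6, 9, 2 → 5 (+3 each step, mod 10).
So the next code is 155.

155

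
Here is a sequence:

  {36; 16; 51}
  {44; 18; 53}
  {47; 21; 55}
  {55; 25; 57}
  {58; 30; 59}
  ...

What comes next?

{66; 36; 61}

For the first coordinate, alternating steps +8, +3, +8, +3, …: 36, 44, 47, 55, 58 → 66.
Second coordinate goes 16, 18, 21, 25, 30 → 36 (differences are 2, 3, 4, … (increasing by 1 each time)).
Third coordinate: 51, 53, 55, 57, 59 → 61 (+2 each step).
Putting it together: {66; 36; 61}.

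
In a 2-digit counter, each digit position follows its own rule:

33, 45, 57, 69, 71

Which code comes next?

83

First digit goes 3, 4, 5, 6, 7 → 8 (+1 each step, mod 10).
Second digit: +2 each step, mod 10, so 3, 5, 7, 9, 1 → 3.
Putting it together: 83.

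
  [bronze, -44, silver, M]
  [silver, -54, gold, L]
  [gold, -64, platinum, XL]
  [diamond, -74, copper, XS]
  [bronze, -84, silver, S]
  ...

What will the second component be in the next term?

-94

Second component: -44, -54, -64, -74, -84 → -94 (−10 each step).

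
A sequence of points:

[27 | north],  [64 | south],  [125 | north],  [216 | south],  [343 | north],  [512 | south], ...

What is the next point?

First entry: perfect cubes: 3³, 4³, 5³, …, so 27, 64, 125, 216, 343, 512 → 729.
Direction goes north, south, north, south, north, south → north (alternates north ↔ south).
Putting it together: [729 | north].

[729 | north]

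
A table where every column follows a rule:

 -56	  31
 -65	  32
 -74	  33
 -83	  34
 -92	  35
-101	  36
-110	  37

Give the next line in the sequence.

First component goes -56, -65, -74, -83, -92, -101, -110 → -119 (−9 each step).
For the second component, +1 each step: 31, 32, 33, 34, 35, 36, 37 → 38.
Putting it together: -119  38.

-119  38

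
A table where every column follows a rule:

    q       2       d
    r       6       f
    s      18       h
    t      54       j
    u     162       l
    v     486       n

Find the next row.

First letter goes q, r, s, t, u, v → w (letters move forward 1 place in the alphabet).
Second component goes 2, 6, 18, 54, 162, 486 → 1458 (×3 each step).
Second letter: letters move forward 2 places in the alphabet, so d, f, h, j, l, n → p.
Combining the parts gives w  1458  p.

w  1458  p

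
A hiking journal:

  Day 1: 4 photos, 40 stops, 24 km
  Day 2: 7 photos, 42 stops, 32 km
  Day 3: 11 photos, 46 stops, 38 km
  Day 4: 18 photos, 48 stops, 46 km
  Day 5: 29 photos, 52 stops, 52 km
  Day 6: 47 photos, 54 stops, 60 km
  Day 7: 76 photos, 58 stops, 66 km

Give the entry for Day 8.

Photos goes 4, 7, 11, 18, 29, 47, 76 → 123 (each term is the sum of the two before it).
Stops: alternating steps +2, +4, +2, +4, …; 40, 42, 46, 48, 52, 54, 58 → 60.
Km: alternating steps +8, +6, +8, +6, …; 24, 32, 38, 46, 52, 60, 66 → 74.
Putting it together: 123 photos, 60 stops, 74 km.

123 photos, 60 stops, 74 km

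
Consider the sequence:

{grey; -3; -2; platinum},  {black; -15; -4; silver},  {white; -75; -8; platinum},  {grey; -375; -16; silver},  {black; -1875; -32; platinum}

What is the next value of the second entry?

-9375

Shade — repeats grey → black → white: grey, black, white, grey, black → white.
Second entry: -3, -15, -75, -375, -1875 → -9375 (×5 each step).
Third entry goes -2, -4, -8, -16, -32 → -64 (×2 each step).
Metal: alternates platinum ↔ silver; platinum, silver, platinum, silver, platinum → silver.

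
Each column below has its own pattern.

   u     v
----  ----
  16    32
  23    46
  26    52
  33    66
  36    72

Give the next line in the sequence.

Column u — alternating steps +7, +3, +7, +3, …: 16, 23, 26, 33, 36 → 43.
Column v: 32, 46, 52, 66, 72 → 86 (always 2 × the column u).
So the next line is 43  86.

43  86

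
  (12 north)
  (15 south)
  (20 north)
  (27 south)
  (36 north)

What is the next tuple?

First slot goes 12, 15, 20, 27, 36 → 47 (differences are 3, 5, 7, … (increasing by 2 each time)).
Direction: alternates north ↔ south; north, south, north, south, north → south.
Putting it together: (47 south).

(47 south)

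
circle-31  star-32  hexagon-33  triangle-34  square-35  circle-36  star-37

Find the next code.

hexagon-38

Shape goes circle, star, hexagon, triangle, square, circle, star → hexagon (repeats circle → star → hexagon → triangle → square).
Second component: 31, 32, 33, 34, 35, 36, 37 → 38 (+1 each step).
Combining the parts gives hexagon-38.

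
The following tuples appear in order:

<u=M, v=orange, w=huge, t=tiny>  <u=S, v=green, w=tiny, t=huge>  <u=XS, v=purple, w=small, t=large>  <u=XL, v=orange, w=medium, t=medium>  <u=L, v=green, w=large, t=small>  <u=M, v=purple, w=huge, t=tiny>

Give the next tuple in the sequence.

For the u, repeats M → S → XS → XL → L: M, S, XS, XL, L, M → S.
For the v, repeats orange → green → purple: orange, green, purple, orange, green, purple → orange.
W goes huge, tiny, small, medium, large, huge → tiny (repeats huge → tiny → small → medium → large).
T: repeats tiny → huge → large → medium → small; tiny, huge, large, medium, small, tiny → huge.
Putting it together: <u=S, v=orange, w=tiny, t=huge>.

<u=S, v=orange, w=tiny, t=huge>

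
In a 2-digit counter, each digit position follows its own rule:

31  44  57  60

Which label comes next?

73

For the first digit, +1 each step, mod 10: 3, 4, 5, 6 → 7.
Second digit — +3 each step, mod 10: 1, 4, 7, 0 → 3.
So the next label is 73.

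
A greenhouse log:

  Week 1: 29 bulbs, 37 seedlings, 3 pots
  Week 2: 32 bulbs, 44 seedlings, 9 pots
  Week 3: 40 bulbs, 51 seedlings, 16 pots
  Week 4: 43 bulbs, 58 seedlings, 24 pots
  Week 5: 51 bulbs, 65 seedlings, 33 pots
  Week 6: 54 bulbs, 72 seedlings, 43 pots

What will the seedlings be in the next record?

79

Seedlings — +7 each step: 37, 44, 51, 58, 65, 72 → 79.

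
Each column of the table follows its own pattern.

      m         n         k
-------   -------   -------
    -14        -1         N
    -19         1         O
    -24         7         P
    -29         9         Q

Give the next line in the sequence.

-34  15  R

Column m goes -14, -19, -24, -29 → -34 (−5 each step).
For the column n, alternating steps +2, +6, +2, +6, …: -1, 1, 7, 9 → 15.
Column k goes N, O, P, Q → R (letters move forward 1 place in the alphabet).
Combining the parts gives -34  15  R.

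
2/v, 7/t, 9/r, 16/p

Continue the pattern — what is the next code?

25/n

First component goes 2, 7, 9, 16 → 25 (each term is the sum of the two before it).
For the letter, letters move back 2 places in the alphabet: v, t, r, p → n.
Combining the parts gives 25/n.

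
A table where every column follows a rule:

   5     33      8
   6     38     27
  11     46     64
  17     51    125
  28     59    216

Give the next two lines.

First component — each term is the sum of the two before it: 5, 6, 11, 17, 28 → 45 → 73.
Second component: alternating steps +5, +8, +5, +8, …; 33, 38, 46, 51, 59 → 64 → 72.
Third component goes 8, 27, 64, 125, 216 → 343 → 512 (perfect cubes: 2³, 3³, 4³, …).
So the next two lines are 45  64  343 and 73  72  512.

45  64  343; 73  72  512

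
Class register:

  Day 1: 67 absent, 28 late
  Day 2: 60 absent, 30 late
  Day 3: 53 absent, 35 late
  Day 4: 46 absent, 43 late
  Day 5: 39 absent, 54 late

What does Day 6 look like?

Absent: 67, 60, 53, 46, 39 → 32 (−7 each step).
Late: differences are 2, 5, 8, … (increasing by 3 each time); 28, 30, 35, 43, 54 → 68.
Putting it together: 32 absent, 68 late.

32 absent, 68 late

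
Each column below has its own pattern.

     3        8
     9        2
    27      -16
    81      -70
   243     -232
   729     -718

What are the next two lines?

First component goes 3, 9, 27, 81, 243, 729 → 2187 → 6561 (×3 each step).
Second component — together with the first component always sums to 11: 8, 2, -16, -70, -232, -718 → -2176 → -6550.
So the next two lines are 2187  -2176 and 6561  -6550.

2187  -2176; 6561  -6550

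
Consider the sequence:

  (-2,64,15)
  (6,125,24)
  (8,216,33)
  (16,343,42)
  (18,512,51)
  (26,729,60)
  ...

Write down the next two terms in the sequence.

(28,1000,69), (36,1331,78)

First part: alternating steps +8, +2, +8, +2, …, so -2, 6, 8, 16, 18, 26 → 28 → 36.
Second part goes 64, 125, 216, 343, 512, 729 → 1000 → 1331 (perfect cubes: 4³, 5³, 6³, …).
For the third part, +9 each step: 15, 24, 33, 42, 51, 60 → 69 → 78.
Putting the parts together: (28,1000,69) and then (36,1331,78).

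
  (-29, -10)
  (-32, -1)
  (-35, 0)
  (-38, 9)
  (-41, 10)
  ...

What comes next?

(-44, 19)

First entry: -29, -32, -35, -38, -41 → -44 (−3 each step).
Second entry: alternating steps +9, +1, +9, +1, …, so -10, -1, 0, 9, 10 → 19.
Putting it together: (-44, 19).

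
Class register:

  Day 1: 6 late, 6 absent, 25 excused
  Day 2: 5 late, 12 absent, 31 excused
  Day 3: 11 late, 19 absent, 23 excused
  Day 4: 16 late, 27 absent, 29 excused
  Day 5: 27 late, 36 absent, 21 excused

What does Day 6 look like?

Late: each term is the sum of the two before it; 6, 5, 11, 16, 27 → 43.
Absent — differences are 6, 7, 8, … (increasing by 1 each time): 6, 12, 19, 27, 36 → 46.
Excused — alternating steps +6, −8, +6, −8, …: 25, 31, 23, 29, 21 → 27.
So the next line is 43 late, 46 absent, 27 excused.

43 late, 46 absent, 27 excused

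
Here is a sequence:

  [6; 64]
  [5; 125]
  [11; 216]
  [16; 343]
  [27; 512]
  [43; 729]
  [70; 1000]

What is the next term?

First value: each term is the sum of the two before it, so 6, 5, 11, 16, 27, 43, 70 → 113.
Second value: perfect cubes: 4³, 5³, 6³, …; 64, 125, 216, 343, 512, 729, 1000 → 1331.
Combining the parts gives [113; 1331].

[113; 1331]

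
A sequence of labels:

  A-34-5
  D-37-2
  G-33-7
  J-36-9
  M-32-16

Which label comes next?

P-35-25

Letter: A, D, G, J, M → P (letters move forward 3 places in the alphabet).
Second component: alternating steps +3, −4, +3, −4, …; 34, 37, 33, 36, 32 → 35.
Third component: each term is the sum of the two before it; 5, 2, 7, 9, 16 → 25.
So the next label is P-35-25.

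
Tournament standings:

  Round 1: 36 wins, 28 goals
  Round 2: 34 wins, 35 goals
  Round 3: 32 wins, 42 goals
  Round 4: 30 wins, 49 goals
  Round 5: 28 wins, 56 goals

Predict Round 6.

26 wins, 63 goals

For the wins, −2 each step: 36, 34, 32, 30, 28 → 26.
Goals: +7 each step; 28, 35, 42, 49, 56 → 63.
Combining the parts gives 26 wins, 63 goals.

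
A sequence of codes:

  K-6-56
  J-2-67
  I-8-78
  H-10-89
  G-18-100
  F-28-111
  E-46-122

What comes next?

D-74-133

Letter: K, J, I, H, G, F, E → D (letters move back 1 place in the alphabet).
Second component: each term is the sum of the two before it; 6, 2, 8, 10, 18, 28, 46 → 74.
Third component: 56, 67, 78, 89, 100, 111, 122 → 133 (+11 each step).
So the next code is D-74-133.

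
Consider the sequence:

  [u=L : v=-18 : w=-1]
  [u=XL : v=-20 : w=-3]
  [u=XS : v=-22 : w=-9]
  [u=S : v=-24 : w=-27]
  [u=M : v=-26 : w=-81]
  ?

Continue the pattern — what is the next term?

U — runs through clothing sizes XS→XL: L, XL, XS, S, M → L.
For the v, −2 each step: -18, -20, -22, -24, -26 → -28.
W goes -1, -3, -9, -27, -81 → -243 (×3 each step).
So the next term is [u=L : v=-28 : w=-243].

[u=L : v=-28 : w=-243]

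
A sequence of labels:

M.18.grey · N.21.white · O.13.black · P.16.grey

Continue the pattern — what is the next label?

Q.8.white

Letter: letters move forward 1 place in the alphabet, so M, N, O, P → Q.
Second component goes 18, 21, 13, 16 → 8 (alternating steps +3, −8, +3, −8, …).
Shade goes grey, white, black, grey → white (repeats grey → white → black).
So the next label is Q.8.white.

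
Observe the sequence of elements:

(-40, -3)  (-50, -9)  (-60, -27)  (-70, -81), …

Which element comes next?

First coordinate: −10 each step, so -40, -50, -60, -70 → -80.
Second coordinate: ×3 each step, so -3, -9, -27, -81 → -243.
Putting it together: (-80, -243).

(-80, -243)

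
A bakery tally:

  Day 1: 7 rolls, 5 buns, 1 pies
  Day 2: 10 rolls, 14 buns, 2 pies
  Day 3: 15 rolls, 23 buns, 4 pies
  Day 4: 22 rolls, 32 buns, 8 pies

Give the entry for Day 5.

31 rolls, 41 buns, 16 pies

Rolls: differences are 3, 5, 7, … (increasing by 2 each time), so 7, 10, 15, 22 → 31.
For the buns, +9 each step: 5, 14, 23, 32 → 41.
Pies goes 1, 2, 4, 8 → 16 (×2 each step).
So the next row is 31 rolls, 41 buns, 16 pies.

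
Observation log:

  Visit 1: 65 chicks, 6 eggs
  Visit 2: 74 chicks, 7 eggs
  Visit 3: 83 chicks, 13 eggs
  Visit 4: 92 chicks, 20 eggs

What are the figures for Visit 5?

Chicks: +9 each step; 65, 74, 83, 92 → 101.
Eggs goes 6, 7, 13, 20 → 33 (each term is the sum of the two before it).
Putting it together: 101 chicks, 33 eggs.

101 chicks, 33 eggs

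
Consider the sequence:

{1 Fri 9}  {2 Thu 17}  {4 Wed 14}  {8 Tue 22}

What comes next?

First value — ×2 each step: 1, 2, 4, 8 → 16.
For the day, runs backward through the weekdays Mon→Sun: Fri, Thu, Wed, Tue → Mon.
Third value: alternating steps +8, −3, +8, −3, …, so 9, 17, 14, 22 → 19.
Combining the parts gives {16 Mon 19}.

{16 Mon 19}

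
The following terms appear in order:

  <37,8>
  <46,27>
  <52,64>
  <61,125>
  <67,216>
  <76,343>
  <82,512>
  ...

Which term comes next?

First component: alternating steps +9, +6, +9, +6, …; 37, 46, 52, 61, 67, 76, 82 → 91.
Second component: 8, 27, 64, 125, 216, 343, 512 → 729 (perfect cubes: 2³, 3³, 4³, …).
Putting it together: <91,729>.

<91,729>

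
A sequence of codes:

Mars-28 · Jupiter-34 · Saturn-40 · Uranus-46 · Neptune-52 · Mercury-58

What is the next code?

Venus-64

Planet — runs through the planets Mercury→Neptune: Mars, Jupiter, Saturn, Uranus, Neptune, Mercury → Venus.
For the second component, +6 each step: 28, 34, 40, 46, 52, 58 → 64.
Combining the parts gives Venus-64.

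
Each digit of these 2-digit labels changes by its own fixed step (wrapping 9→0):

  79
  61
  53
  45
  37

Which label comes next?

29

For the first digit, −1 each step, mod 10: 7, 6, 5, 4, 3 → 2.
Second digit: +2 each step, mod 10, so 9, 1, 3, 5, 7 → 9.
Putting it together: 29.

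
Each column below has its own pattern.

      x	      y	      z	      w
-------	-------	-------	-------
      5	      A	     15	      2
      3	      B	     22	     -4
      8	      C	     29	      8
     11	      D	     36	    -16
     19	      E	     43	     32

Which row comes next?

30  F  50  -64

Column x: 5, 3, 8, 11, 19 → 30 (each term is the sum of the two before it).
Column y: A, B, C, D, E → F (letters move forward 1 place in the alphabet).
Column z goes 15, 22, 29, 36, 43 → 50 (+7 each step).
Column w: 2, -4, 8, -16, 32 → -64 (×(-2) each step).
Putting it together: 30  F  50  -64.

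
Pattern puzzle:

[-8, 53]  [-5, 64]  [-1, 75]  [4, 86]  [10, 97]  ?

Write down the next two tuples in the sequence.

First slot: differences are 3, 4, 5, … (increasing by 1 each time); -8, -5, -1, 4, 10 → 17 → 25.
Second slot: +11 each step, so 53, 64, 75, 86, 97 → 108 → 119.
So the next two tuples are [17, 108] and [25, 119].

[17, 108], [25, 119]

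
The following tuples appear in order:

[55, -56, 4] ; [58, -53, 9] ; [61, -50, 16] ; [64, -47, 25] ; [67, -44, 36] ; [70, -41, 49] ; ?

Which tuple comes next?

For the first coordinate, +3 each step: 55, 58, 61, 64, 67, 70 → 73.
Second coordinate — +3 each step: -56, -53, -50, -47, -44, -41 → -38.
For the third coordinate, perfect squares: 2², 3², 4², …: 4, 9, 16, 25, 36, 49 → 64.
Putting it together: [73, -38, 64].

[73, -38, 64]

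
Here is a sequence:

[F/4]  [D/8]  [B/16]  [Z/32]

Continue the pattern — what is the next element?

Letter — letters move back 2 places in the alphabet, wrapping A→Z: F, D, B, Z → X.
For the second coordinate, ×2 each step: 4, 8, 16, 32 → 64.
Combining the parts gives [X/64].

[X/64]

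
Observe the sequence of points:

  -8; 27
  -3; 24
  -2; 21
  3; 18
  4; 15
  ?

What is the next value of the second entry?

12

Second entry goes 27, 24, 21, 18, 15 → 12 (−3 each step).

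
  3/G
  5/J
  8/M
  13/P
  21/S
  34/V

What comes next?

55/Y

First component: each term is the sum of the two before it; 3, 5, 8, 13, 21, 34 → 55.
Letter: letters move forward 3 places in the alphabet; G, J, M, P, S, V → Y.
Combining the parts gives 55/Y.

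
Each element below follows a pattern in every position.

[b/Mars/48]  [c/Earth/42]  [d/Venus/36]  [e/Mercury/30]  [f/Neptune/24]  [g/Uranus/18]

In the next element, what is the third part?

For the third part, −6 each step: 48, 42, 36, 30, 24, 18 → 12.

12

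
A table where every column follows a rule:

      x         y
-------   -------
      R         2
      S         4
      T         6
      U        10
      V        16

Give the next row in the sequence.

W  26

Column x: R, S, T, U, V → W (letters move forward 1 place in the alphabet).
For the column y, each term is the sum of the two before it: 2, 4, 6, 10, 16 → 26.
Putting it together: W  26.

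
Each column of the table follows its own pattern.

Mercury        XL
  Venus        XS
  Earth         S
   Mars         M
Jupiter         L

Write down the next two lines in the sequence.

Saturn  XL; Uranus  XS

Planet: runs through the planets Mercury→Neptune; Mercury, Venus, Earth, Mars, Jupiter → Saturn → Uranus.
Size: runs through clothing sizes XS→XL; XL, XS, S, M, L → XL → XS.
Putting the parts together: Saturn  XL and then Uranus  XS.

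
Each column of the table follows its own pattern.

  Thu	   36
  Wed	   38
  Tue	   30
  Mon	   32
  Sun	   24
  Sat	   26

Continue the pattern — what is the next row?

Fri  18

Day: Thu, Wed, Tue, Mon, Sun, Sat → Fri (runs backward through the weekdays Mon→Sun).
Second component: 36, 38, 30, 32, 24, 26 → 18 (alternating steps +2, −8, +2, −8, …).
So the next row is Fri  18.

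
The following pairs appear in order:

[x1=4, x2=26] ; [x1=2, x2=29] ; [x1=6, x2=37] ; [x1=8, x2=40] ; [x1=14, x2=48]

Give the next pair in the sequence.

X1: 4, 2, 6, 8, 14 → 22 (each term is the sum of the two before it).
For the x2, alternating steps +3, +8, +3, +8, …: 26, 29, 37, 40, 48 → 51.
Putting it together: [x1=22, x2=51].

[x1=22, x2=51]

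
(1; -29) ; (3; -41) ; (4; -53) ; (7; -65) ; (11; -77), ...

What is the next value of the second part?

-89

Second part: -29, -41, -53, -65, -77 → -89 (−12 each step).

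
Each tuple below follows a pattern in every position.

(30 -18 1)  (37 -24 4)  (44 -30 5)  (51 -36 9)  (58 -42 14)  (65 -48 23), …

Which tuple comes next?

First slot: 30, 37, 44, 51, 58, 65 → 72 (+7 each step).
Second slot: -18, -24, -30, -36, -42, -48 → -54 (−6 each step).
Third slot: each term is the sum of the two before it; 1, 4, 5, 9, 14, 23 → 37.
So the next tuple is (72 -54 37).

(72 -54 37)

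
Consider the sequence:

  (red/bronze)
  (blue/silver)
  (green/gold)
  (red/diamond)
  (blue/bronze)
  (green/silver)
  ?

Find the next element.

Colour goes red, blue, green, red, blue, green → red (repeats red → blue → green).
For the rank, repeats bronze → silver → gold → diamond: bronze, silver, gold, diamond, bronze, silver → gold.
Combining the parts gives (red/gold).

(red/gold)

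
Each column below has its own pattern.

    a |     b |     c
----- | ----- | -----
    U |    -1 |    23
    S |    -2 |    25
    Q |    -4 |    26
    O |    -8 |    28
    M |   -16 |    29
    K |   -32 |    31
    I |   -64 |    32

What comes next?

Column a — letters move back 2 places in the alphabet: U, S, Q, O, M, K, I → G.
For the column b, ×2 each step: -1, -2, -4, -8, -16, -32, -64 → -128.
Column c: alternating steps +2, +1, +2, +1, …, so 23, 25, 26, 28, 29, 31, 32 → 34.
So the next row is G  -128  34.

G  -128  34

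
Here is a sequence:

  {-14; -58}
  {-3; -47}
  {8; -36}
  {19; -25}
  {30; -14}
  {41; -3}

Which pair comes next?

For the first entry, +11 each step: -14, -3, 8, 19, 30, 41 → 52.
Second entry: +11 each step, so -58, -47, -36, -25, -14, -3 → 8.
So the next pair is {52; 8}.

{52; 8}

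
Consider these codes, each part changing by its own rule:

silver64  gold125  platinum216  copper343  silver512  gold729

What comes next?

platinum1000

Metal: repeats silver → gold → platinum → copper, so silver, gold, platinum, copper, silver, gold → platinum.
Second component — perfect cubes: 4³, 5³, 6³, …: 64, 125, 216, 343, 512, 729 → 1000.
So the next code is platinum1000.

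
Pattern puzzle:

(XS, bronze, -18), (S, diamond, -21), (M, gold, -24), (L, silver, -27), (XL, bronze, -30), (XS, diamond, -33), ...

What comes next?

(S, gold, -36)

Size goes XS, S, M, L, XL, XS → S (repeats XS → S → M → L → XL).
Rank: repeats bronze → diamond → gold → silver, so bronze, diamond, gold, silver, bronze, diamond → gold.
Third value: −3 each step; -18, -21, -24, -27, -30, -33 → -36.
So the next element is (S, gold, -36).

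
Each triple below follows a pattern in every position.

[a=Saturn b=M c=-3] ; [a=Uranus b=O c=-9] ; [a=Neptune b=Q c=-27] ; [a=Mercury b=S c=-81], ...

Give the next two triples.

For the a, runs through the planets Mercury→Neptune: Saturn, Uranus, Neptune, Mercury → Venus → Earth.
B goes M, O, Q, S → U → W (letters move forward 2 places in the alphabet).
C: ×3 each step; -3, -9, -27, -81 → -243 → -729.
So the next two triples are [a=Venus b=U c=-243] and [a=Earth b=W c=-729].

[a=Venus b=U c=-243], [a=Earth b=W c=-729]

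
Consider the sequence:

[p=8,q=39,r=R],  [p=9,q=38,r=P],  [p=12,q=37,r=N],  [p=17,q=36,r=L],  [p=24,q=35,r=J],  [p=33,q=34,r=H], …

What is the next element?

P: differences are 1, 3, 5, … (increasing by 2 each time); 8, 9, 12, 17, 24, 33 → 44.
Q: −1 each step; 39, 38, 37, 36, 35, 34 → 33.
R goes R, P, N, L, J, H → F (letters move back 2 places in the alphabet).
Combining the parts gives [p=44,q=33,r=F].

[p=44,q=33,r=F]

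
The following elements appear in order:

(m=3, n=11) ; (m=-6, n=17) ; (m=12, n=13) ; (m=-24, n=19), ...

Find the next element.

(m=48, n=15)

M goes 3, -6, 12, -24 → 48 (×(-2) each step).
For the n, alternating steps +6, −4, +6, −4, …: 11, 17, 13, 19 → 15.
Putting it together: (m=48, n=15).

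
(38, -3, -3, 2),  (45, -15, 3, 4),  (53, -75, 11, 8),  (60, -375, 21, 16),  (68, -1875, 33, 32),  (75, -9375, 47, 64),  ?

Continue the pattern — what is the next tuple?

(83, -46875, 63, 128)

First coordinate: alternating steps +7, +8, +7, +8, …; 38, 45, 53, 60, 68, 75 → 83.
Second coordinate: -3, -15, -75, -375, -1875, -9375 → -46875 (×5 each step).
Third coordinate goes -3, 3, 11, 21, 33, 47 → 63 (differences are 6, 8, 10, … (increasing by 2 each time)).
Fourth coordinate: 2, 4, 8, 16, 32, 64 → 128 (×2 each step).
So the next tuple is (83, -46875, 63, 128).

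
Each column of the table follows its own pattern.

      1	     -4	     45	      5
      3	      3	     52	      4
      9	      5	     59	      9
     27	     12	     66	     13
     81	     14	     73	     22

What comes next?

243  21  80  35

For the first component, ×3 each step: 1, 3, 9, 27, 81 → 243.
Second component — alternating steps +7, +2, +7, +2, …: -4, 3, 5, 12, 14 → 21.
Third component: +7 each step, so 45, 52, 59, 66, 73 → 80.
Fourth component — each term is the sum of the two before it: 5, 4, 9, 13, 22 → 35.
Putting it together: 243  21  80  35.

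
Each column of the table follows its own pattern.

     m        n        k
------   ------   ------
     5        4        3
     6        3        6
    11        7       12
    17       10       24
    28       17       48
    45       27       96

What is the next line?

Column m: 5, 6, 11, 17, 28, 45 → 73 (each term is the sum of the two before it).
Column n: 4, 3, 7, 10, 17, 27 → 44 (each term is the sum of the two before it).
Column k — ×2 each step: 3, 6, 12, 24, 48, 96 → 192.
Combining the parts gives 73  44  192.

73  44  192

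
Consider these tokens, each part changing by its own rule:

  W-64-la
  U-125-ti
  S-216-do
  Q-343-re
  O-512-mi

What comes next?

M-729-fa

Letter — letters move back 2 places in the alphabet: W, U, S, Q, O → M.
For the second component, perfect cubes: 4³, 5³, 6³, …: 64, 125, 216, 343, 512 → 729.
Note goes la, ti, do, re, mi → fa (runs through the solfège scale do→ti).
Combining the parts gives M-729-fa.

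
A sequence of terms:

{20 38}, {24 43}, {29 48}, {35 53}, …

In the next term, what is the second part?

First part: differences are 4, 5, 6, … (increasing by 1 each time), so 20, 24, 29, 35 → 42.
Second part — +5 each step: 38, 43, 48, 53 → 58.

58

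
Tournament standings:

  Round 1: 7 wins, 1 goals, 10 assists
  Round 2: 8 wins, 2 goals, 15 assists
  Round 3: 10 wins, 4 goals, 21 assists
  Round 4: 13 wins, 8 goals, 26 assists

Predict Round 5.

Wins goes 7, 8, 10, 13 → 17 (differences are 1, 2, 3, … (increasing by 1 each time)).
Goals: 1, 2, 4, 8 → 16 (×2 each step).
Assists: alternating steps +5, +6, +5, +6, …, so 10, 15, 21, 26 → 32.
Putting it together: 17 wins, 16 goals, 32 assists.

17 wins, 16 goals, 32 assists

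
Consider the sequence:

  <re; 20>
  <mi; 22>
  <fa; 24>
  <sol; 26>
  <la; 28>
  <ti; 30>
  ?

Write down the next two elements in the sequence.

Note goes re, mi, fa, sol, la, ti → do → re (runs through the solfège scale do→ti).
Second coordinate — +2 each step: 20, 22, 24, 26, 28, 30 → 32 → 34.
Putting the parts together: <do; 32> and then <re; 34>.

<do; 32>, <re; 34>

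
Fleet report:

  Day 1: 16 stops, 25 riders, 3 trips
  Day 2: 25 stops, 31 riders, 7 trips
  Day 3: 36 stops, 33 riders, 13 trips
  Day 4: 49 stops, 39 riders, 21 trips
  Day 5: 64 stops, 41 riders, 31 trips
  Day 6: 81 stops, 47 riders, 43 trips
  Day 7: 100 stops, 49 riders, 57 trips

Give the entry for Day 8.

121 stops, 55 riders, 73 trips

Stops: 16, 25, 36, 49, 64, 81, 100 → 121 (perfect squares: 4², 5², 6², …).
Riders — alternating steps +6, +2, +6, +2, …: 25, 31, 33, 39, 41, 47, 49 → 55.
Trips goes 3, 7, 13, 21, 31, 43, 57 → 73 (differences are 4, 6, 8, … (increasing by 2 each time)).
Combining the parts gives 121 stops, 55 riders, 73 trips.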